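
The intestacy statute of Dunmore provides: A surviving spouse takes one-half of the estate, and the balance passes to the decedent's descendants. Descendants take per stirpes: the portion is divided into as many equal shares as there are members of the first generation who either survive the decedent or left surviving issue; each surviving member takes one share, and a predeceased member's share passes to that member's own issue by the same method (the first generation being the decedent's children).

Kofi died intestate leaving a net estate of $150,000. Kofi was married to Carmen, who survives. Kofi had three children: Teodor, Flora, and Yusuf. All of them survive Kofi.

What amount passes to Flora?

Flora receives $25,000.

Carmen takes one-half of $150,000 = $75,000. The remaining $75,000 passes to the descendants.
The descendants' portion ($75,000) is divided into 3 shares of $25,000: Teodor, Flora, and Yusuf each take $25,000.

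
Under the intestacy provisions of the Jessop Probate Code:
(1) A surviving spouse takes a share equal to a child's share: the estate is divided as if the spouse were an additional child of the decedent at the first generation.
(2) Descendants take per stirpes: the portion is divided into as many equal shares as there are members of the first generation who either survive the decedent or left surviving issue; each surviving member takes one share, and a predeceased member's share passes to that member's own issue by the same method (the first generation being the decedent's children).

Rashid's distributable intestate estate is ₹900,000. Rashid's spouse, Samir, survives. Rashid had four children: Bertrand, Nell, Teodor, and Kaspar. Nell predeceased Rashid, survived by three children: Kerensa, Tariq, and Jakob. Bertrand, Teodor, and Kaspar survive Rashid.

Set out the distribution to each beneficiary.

Samir: ₹180,000; Bertrand: ₹180,000; Kerensa: ₹60,000; Tariq: ₹60,000; Jakob: ₹60,000; Teodor: ₹180,000; Kaspar: ₹180,000

The spouse counts as an additional share at the children's level, so there are 5 primary shares of ₹180,000. Samir takes one such share (₹180,000).
The children's combined portion (₹720,000) is divided into 4 shares of ₹180,000: Bertrand, Teodor, and Kaspar each take ₹180,000; Nell's ₹180,000 share passes to Nell's issue.
Nell's share (₹180,000) is divided into 3 shares of ₹60,000: Kerensa, Tariq, and Jakob each take ₹60,000.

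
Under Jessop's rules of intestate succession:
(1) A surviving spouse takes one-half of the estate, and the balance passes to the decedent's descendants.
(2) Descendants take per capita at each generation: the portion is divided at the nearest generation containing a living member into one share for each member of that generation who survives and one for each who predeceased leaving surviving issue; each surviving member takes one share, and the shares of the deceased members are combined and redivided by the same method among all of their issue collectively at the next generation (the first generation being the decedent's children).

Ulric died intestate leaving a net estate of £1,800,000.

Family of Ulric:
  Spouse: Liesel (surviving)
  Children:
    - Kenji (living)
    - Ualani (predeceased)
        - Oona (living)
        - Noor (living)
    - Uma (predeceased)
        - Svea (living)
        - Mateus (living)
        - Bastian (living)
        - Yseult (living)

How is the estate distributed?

Liesel takes one-half of £1,800,000 = £900,000. The remaining £900,000 passes to the descendants.
The descendants' portion (£900,000) is divided at the children's generation into 3 shares of £300,000. Kenji takes £300,000. The 2 shares of the deceased (Ualani and Uma) are combined into a pool of £600,000.
That pool (£600,000) is divided at the grandchildren's generation equally among Oona, Noor, Svea, Mateus, Bastian, and Yseult: £100,000 each.

Liesel: £900,000; Kenji: £300,000; Oona: £100,000; Noor: £100,000; Svea: £100,000; Mateus: £100,000; Bastian: £100,000; Yseult: £100,000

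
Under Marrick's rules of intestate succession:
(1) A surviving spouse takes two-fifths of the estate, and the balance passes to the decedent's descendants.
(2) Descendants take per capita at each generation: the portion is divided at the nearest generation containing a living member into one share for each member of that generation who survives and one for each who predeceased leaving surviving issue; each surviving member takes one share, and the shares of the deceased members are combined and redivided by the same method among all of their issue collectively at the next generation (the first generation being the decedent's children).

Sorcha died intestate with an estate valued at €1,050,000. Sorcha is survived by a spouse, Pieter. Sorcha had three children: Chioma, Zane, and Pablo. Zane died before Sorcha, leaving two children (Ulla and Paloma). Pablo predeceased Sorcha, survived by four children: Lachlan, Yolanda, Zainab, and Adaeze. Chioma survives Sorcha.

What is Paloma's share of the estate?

Paloma receives €70,000.

Pieter takes two-fifths of €1,050,000 = €420,000. The remaining €630,000 passes to the descendants.
The descendants' portion (€630,000) is divided at the children's generation into 3 shares of €210,000. Chioma takes €210,000. The 2 shares of the deceased (Zane and Pablo) are combined into a pool of €420,000.
That pool (€420,000) is divided at the grandchildren's generation equally among Ulla, Paloma, Lachlan, Yolanda, Zainab, and Adaeze: €70,000 each.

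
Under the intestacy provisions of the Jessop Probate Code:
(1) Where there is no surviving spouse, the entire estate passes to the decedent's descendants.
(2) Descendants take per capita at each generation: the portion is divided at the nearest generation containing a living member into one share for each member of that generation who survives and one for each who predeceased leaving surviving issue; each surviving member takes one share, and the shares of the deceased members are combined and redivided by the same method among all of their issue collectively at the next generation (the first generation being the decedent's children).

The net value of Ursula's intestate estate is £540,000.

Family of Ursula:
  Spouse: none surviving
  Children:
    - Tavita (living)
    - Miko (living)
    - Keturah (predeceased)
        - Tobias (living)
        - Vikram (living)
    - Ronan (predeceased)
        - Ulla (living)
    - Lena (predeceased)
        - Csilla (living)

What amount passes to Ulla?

The entire £540,000 passes to the descendants.
That amount (£540,000) is divided at the children's generation into 5 shares of £108,000. Tavita and Miko each take £108,000. The 3 shares of the deceased (Keturah, Ronan, and Lena) are combined into a pool of £324,000.
That pool (£324,000) is divided at the grandchildren's generation equally among Tobias, Vikram, Ulla, and Csilla: £81,000 each.

Ulla receives £81,000.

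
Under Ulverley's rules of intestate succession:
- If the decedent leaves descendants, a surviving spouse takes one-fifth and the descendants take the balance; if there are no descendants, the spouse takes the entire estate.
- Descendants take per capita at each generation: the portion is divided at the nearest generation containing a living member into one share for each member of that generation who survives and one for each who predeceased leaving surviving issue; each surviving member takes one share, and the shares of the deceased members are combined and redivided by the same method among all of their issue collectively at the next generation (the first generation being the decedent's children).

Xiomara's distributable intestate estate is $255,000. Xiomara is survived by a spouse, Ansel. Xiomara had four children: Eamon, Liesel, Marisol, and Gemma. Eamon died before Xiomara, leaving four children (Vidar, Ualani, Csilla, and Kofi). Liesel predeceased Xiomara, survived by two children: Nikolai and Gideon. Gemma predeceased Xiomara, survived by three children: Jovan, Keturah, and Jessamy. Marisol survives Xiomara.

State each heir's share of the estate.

Ansel takes one-fifth of $255,000 = $51,000. The remaining $204,000 passes to the descendants.
The descendants' portion ($204,000) is divided at the children's generation into 4 shares of $51,000. Marisol takes $51,000. The 3 shares of the deceased (Eamon, Liesel, and Gemma) are combined into a pool of $153,000.
That pool ($153,000) is divided at the grandchildren's generation equally among Vidar, Ualani, Csilla, Kofi, Nikolai, Gideon, Jovan, Keturah, and Jessamy: $17,000 each.

Ansel: $51,000; Vidar: $17,000; Ualani: $17,000; Csilla: $17,000; Kofi: $17,000; Nikolai: $17,000; Gideon: $17,000; Marisol: $51,000; Jovan: $17,000; Keturah: $17,000; Jessamy: $17,000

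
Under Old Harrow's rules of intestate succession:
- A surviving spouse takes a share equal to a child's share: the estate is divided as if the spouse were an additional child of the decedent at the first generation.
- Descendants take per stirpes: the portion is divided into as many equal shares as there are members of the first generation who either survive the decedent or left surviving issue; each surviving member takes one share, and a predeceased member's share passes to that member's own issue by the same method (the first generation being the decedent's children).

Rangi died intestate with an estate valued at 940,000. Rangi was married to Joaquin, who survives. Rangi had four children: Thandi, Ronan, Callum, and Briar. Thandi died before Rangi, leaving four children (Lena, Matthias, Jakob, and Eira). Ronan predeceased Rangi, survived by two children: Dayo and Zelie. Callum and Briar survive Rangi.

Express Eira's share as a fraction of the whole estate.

The spouse counts as an additional share at the children's level, so there are 5 primary shares of 188,000. Joaquin takes one such share (188,000).
The children's combined portion (752,000) is divided into 4 shares of 188,000: Callum and Briar each take 188,000; Thandi's 188,000 share passes to Thandi's issue; Ronan's 188,000 share passes to Ronan's issue.
Thandi's share (188,000) is divided into 4 shares of 47,000: Lena, Matthias, Jakob, and Eira each take 47,000.
Ronan's share (188,000) is divided into 2 shares of 94,000: Dayo and Zelie each take 94,000.

Eira receives 1/20 of the estate.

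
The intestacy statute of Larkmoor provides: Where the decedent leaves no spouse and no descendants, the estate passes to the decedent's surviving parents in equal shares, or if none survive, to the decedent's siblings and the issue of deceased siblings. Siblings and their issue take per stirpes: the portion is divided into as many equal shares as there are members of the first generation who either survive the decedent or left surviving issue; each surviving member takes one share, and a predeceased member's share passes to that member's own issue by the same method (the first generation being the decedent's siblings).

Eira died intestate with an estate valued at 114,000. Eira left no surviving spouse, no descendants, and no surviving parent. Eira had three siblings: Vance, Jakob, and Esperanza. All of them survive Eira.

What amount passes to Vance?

Vance receives 38,000.

The entire 114,000 passes to the siblings and their issue.
That amount (114,000) is divided into 3 shares of 38,000: Vance, Jakob, and Esperanza each take 38,000.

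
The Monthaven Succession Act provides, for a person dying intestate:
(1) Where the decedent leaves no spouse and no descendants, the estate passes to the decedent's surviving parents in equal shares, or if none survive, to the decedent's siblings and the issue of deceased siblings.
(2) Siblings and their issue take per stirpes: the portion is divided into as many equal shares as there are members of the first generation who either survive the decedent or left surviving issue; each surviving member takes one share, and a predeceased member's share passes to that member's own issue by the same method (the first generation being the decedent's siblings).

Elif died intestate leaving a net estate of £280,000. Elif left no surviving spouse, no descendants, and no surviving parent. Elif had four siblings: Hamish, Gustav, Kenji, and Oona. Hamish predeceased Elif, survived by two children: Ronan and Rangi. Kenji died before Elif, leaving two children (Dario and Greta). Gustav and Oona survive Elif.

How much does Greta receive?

Greta receives £35,000.

The entire £280,000 passes to the siblings and their issue.
That amount (£280,000) is divided into 4 shares of £70,000: Gustav and Oona each take £70,000; Hamish's £70,000 share passes to Hamish's issue; Kenji's £70,000 share passes to Kenji's issue.
Hamish's share (£70,000) is divided into 2 shares of £35,000: Ronan and Rangi each take £35,000.
Kenji's share (£70,000) is divided into 2 shares of £35,000: Dario and Greta each take £35,000.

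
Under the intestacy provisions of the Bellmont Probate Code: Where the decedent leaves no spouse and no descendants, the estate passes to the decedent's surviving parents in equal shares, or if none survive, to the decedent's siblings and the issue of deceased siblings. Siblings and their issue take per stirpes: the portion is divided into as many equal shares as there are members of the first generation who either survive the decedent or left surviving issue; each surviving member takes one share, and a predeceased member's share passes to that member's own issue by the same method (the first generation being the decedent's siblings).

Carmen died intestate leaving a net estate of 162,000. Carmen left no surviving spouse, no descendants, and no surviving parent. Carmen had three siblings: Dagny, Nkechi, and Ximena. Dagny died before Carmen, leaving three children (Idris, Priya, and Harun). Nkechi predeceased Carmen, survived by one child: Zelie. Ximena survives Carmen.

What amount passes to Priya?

Priya receives 18,000.

The entire 162,000 passes to the siblings and their issue.
That amount (162,000) is divided into 3 shares of 54,000: Ximena takes 54,000; Dagny's 54,000 share passes to Dagny's issue; Nkechi's 54,000 share passes to Nkechi's issue.
Dagny's share (54,000) is divided into 3 shares of 18,000: Idris, Priya, and Harun each take 18,000.
Nkechi's share (54,000) passes entirely to Zelie.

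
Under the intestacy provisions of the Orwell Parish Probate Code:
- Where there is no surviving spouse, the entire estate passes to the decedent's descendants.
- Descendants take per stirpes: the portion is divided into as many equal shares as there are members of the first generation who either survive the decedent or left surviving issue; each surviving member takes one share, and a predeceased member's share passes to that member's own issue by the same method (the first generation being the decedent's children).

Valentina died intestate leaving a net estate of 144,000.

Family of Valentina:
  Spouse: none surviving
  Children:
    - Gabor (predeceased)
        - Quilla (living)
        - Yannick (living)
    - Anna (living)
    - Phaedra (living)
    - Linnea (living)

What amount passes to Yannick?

Yannick receives 18,000.

The entire 144,000 passes to the descendants.
That amount (144,000) is divided into 4 shares of 36,000: Anna, Phaedra, and Linnea each take 36,000; Gabor's 36,000 share passes to Gabor's issue.
Gabor's share (36,000) is divided into 2 shares of 18,000: Quilla and Yannick each take 18,000.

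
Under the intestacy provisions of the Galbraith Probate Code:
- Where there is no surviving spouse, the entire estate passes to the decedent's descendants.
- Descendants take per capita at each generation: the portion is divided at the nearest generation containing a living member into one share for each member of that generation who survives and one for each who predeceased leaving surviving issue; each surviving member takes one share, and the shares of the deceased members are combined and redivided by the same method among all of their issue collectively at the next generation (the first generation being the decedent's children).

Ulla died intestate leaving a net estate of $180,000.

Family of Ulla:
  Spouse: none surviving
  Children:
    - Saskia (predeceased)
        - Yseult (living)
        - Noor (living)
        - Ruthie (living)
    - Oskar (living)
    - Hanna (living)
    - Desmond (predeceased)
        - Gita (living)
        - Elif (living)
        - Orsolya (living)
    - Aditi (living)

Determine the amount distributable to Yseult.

Yseult receives $12,000.

The entire $180,000 passes to the descendants.
That amount ($180,000) is divided at the children's generation into 5 shares of $36,000. Oskar, Hanna, and Aditi each take $36,000. The 2 shares of the deceased (Saskia and Desmond) are combined into a pool of $72,000.
That pool ($72,000) is divided at the grandchildren's generation equally among Yseult, Noor, Ruthie, Gita, Elif, and Orsolya: $12,000 each.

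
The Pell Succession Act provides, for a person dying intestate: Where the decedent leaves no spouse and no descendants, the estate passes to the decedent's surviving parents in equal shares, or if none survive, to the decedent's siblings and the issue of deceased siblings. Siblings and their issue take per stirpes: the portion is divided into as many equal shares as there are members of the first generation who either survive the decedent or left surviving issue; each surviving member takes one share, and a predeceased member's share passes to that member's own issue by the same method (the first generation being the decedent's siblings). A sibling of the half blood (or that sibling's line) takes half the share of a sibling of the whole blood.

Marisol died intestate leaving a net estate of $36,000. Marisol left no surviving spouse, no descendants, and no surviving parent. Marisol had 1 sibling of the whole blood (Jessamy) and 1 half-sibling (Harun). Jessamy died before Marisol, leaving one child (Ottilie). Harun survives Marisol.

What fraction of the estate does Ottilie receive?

Ottilie receives 2/3 of the estate.

The entire $36,000 passes to the siblings and their issue.
Counting each half-blood sibling's line as half a unit, there are 3/2 units in $36,000, so one unit is $24,000. Whole-blood lines (Jessamy) take $24,000 each; half-blood lines (Harun) take $12,000 each.
Jessamy's share ($24,000) passes entirely to Ottilie.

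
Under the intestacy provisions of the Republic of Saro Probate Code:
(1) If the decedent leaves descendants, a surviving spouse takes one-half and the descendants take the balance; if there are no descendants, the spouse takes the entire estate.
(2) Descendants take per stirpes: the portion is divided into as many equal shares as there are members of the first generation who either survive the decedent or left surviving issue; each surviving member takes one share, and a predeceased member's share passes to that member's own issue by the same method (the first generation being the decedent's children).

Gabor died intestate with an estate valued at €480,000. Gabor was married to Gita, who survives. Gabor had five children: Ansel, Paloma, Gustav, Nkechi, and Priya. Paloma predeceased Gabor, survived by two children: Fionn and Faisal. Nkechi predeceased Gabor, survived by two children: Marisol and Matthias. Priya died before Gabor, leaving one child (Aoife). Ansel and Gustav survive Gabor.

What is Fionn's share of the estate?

Fionn receives €24,000.

Gita takes one-half of €480,000 = €240,000. The remaining €240,000 passes to the descendants.
The descendants' portion (€240,000) is divided into 5 shares of €48,000: Ansel and Gustav each take €48,000; Paloma's €48,000 share passes to Paloma's issue; Nkechi's €48,000 share passes to Nkechi's issue; Priya's €48,000 share passes to Priya's issue.
Paloma's share (€48,000) is divided into 2 shares of €24,000: Fionn and Faisal each take €24,000.
Nkechi's share (€48,000) is divided into 2 shares of €24,000: Marisol and Matthias each take €24,000.
Priya's share (€48,000) passes entirely to Aoife.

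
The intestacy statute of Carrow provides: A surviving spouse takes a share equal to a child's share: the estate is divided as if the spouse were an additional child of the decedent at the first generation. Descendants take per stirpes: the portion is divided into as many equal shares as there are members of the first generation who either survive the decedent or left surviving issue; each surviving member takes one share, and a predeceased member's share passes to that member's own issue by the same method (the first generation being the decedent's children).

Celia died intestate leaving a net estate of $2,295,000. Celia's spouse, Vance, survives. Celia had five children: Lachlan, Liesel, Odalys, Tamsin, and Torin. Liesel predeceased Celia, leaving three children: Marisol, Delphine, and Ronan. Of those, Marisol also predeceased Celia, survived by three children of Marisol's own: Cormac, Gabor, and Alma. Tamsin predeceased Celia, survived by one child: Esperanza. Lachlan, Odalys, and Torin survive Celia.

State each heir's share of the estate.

Vance: $382,500; Lachlan: $382,500; Cormac: $42,500; Gabor: $42,500; Alma: $42,500; Delphine: $127,500; Ronan: $127,500; Odalys: $382,500; Esperanza: $382,500; Torin: $382,500

The spouse counts as an additional share at the children's level, so there are 6 primary shares of $382,500. Vance takes one such share ($382,500).
The children's combined portion ($1,912,500) is divided into 5 shares of $382,500: Lachlan, Odalys, and Torin each take $382,500; Liesel's $382,500 share passes to Liesel's issue; Tamsin's $382,500 share passes to Tamsin's issue.
Liesel's share ($382,500) is divided into 3 shares of $127,500: Delphine and Ronan each take $127,500; Marisol's $127,500 share passes to Marisol's issue.
Marisol's share ($127,500) is divided into 3 shares of $42,500: Cormac, Gabor, and Alma each take $42,500.
Tamsin's share ($382,500) passes entirely to Esperanza.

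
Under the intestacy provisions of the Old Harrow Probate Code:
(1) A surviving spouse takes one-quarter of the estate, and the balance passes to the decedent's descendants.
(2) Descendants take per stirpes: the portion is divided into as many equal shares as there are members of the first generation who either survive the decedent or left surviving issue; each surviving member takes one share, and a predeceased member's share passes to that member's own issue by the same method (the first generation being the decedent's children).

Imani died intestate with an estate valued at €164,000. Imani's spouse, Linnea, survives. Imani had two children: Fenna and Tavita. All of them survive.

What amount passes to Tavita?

Tavita receives €61,500.

Linnea takes one-quarter of €164,000 = €41,000. The remaining €123,000 passes to the descendants.
The descendants' portion (€123,000) is divided into 2 shares of €61,500: Fenna and Tavita each take €61,500.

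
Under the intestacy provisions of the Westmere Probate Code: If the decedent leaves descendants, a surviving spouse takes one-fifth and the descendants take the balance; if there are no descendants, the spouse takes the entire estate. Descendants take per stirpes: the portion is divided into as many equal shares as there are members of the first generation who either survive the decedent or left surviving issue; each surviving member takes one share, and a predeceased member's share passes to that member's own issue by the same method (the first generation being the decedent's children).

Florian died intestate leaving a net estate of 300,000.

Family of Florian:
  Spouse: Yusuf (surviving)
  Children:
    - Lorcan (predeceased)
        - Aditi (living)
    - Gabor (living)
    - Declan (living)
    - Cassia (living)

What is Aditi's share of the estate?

Aditi receives 60,000.

Yusuf takes one-fifth of 300,000 = 60,000. The remaining 240,000 passes to the descendants.
The descendants' portion (240,000) is divided into 4 shares of 60,000: Gabor, Declan, and Cassia each take 60,000; Lorcan's 60,000 share passes to Lorcan's issue.
Lorcan's share (60,000) passes entirely to Aditi.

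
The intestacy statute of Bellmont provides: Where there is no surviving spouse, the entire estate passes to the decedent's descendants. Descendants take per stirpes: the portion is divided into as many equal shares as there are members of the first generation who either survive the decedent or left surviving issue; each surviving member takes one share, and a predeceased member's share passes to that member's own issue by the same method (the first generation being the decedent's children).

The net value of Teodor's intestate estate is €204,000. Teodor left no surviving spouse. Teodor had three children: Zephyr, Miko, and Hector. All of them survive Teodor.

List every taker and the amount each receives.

The entire €204,000 passes to the descendants.
That amount (€204,000) is divided into 3 shares of €68,000: Zephyr, Miko, and Hector each take €68,000.

Zephyr: €68,000; Miko: €68,000; Hector: €68,000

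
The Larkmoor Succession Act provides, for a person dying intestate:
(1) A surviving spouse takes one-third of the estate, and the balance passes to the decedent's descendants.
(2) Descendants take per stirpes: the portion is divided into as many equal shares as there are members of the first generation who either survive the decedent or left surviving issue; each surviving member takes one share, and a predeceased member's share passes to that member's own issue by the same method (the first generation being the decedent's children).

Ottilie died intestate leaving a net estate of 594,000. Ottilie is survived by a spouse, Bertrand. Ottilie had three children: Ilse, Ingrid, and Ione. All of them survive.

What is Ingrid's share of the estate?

Bertrand takes one-third of 594,000 = 198,000. The remaining 396,000 passes to the descendants.
The descendants' portion (396,000) is divided into 3 shares of 132,000: Ilse, Ingrid, and Ione each take 132,000.

Ingrid receives 132,000.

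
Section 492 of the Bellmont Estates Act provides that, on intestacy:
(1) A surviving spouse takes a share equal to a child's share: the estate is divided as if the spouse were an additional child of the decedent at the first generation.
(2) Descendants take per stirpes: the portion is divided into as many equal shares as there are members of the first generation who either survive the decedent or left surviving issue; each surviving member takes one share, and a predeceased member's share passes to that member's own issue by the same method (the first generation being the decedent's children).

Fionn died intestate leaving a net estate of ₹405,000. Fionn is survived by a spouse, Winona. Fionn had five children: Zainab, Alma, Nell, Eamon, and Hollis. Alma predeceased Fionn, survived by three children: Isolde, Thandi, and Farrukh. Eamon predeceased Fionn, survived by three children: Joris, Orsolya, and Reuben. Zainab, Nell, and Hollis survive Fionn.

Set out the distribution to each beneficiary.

The spouse counts as an additional share at the children's level, so there are 6 primary shares of ₹67,500. Winona takes one such share (₹67,500).
The children's combined portion (₹337,500) is divided into 5 shares of ₹67,500: Zainab, Nell, and Hollis each take ₹67,500; Alma's ₹67,500 share passes to Alma's issue; Eamon's ₹67,500 share passes to Eamon's issue.
Alma's share (₹67,500) is divided into 3 shares of ₹22,500: Isolde, Thandi, and Farrukh each take ₹22,500.
Eamon's share (₹67,500) is divided into 3 shares of ₹22,500: Joris, Orsolya, and Reuben each take ₹22,500.

Winona: ₹67,500; Zainab: ₹67,500; Isolde: ₹22,500; Thandi: ₹22,500; Farrukh: ₹22,500; Nell: ₹67,500; Joris: ₹22,500; Orsolya: ₹22,500; Reuben: ₹22,500; Hollis: ₹67,500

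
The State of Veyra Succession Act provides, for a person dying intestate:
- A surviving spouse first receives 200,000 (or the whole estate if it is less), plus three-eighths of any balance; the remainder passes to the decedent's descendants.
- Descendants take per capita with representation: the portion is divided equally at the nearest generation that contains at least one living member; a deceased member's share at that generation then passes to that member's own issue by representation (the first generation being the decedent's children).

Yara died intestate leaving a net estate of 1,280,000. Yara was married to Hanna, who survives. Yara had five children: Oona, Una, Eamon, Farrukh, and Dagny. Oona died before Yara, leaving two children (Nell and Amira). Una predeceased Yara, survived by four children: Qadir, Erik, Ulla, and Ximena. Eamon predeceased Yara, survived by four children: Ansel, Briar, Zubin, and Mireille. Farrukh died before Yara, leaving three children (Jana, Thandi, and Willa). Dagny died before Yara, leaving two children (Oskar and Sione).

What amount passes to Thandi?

Thandi receives 45,000.

Hanna first takes 200,000, leaving a balance of 1,080,000. Hanna then takes three-eighths of the balance (405,000), for a total of 605,000. The remaining 675,000 passes to the descendants.
No child survives, so the initial division is made at the grandchildren's generation.
The descendants' portion (675,000) is divided into 15 shares of 45,000: Nell, Amira, Qadir, Erik, Ulla, Ximena, Ansel, Briar, Zubin, Mireille, Jana, Thandi, Willa, Oskar, and Sione each take 45,000.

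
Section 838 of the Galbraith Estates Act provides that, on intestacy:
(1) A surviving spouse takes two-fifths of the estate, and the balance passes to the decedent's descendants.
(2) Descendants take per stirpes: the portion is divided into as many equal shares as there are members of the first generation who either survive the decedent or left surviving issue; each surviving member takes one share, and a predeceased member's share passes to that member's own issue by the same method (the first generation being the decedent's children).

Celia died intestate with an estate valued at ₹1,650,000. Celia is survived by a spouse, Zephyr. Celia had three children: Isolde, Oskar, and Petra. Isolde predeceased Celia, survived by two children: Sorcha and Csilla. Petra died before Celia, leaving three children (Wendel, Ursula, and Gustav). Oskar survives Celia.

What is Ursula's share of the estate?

Ursula receives ₹110,000.

Zephyr takes two-fifths of ₹1,650,000 = ₹660,000. The remaining ₹990,000 passes to the descendants.
The descendants' portion (₹990,000) is divided into 3 shares of ₹330,000: Oskar takes ₹330,000; Isolde's ₹330,000 share passes to Isolde's issue; Petra's ₹330,000 share passes to Petra's issue.
Isolde's share (₹330,000) is divided into 2 shares of ₹165,000: Sorcha and Csilla each take ₹165,000.
Petra's share (₹330,000) is divided into 3 shares of ₹110,000: Wendel, Ursula, and Gustav each take ₹110,000.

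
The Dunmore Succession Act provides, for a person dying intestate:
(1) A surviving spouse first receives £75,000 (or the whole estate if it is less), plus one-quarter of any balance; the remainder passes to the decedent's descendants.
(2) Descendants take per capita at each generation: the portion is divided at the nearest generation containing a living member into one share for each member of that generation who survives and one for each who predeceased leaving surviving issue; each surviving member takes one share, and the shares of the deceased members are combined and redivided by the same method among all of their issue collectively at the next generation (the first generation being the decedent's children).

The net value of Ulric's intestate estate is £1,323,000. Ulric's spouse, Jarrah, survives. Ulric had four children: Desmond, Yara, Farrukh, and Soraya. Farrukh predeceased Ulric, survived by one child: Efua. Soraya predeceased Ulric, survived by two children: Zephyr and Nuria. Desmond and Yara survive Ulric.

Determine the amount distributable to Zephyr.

Jarrah first takes £75,000, leaving a balance of £1,248,000. Jarrah then takes one-quarter of the balance (£312,000), for a total of £387,000. The remaining £936,000 passes to the descendants.
The descendants' portion (£936,000) is divided at the children's generation into 4 shares of £234,000. Desmond and Yara each take £234,000. The 2 shares of the deceased (Farrukh and Soraya) are combined into a pool of £468,000.
That pool (£468,000) is divided at the grandchildren's generation equally among Efua, Zephyr, and Nuria: £156,000 each.

Zephyr receives £156,000.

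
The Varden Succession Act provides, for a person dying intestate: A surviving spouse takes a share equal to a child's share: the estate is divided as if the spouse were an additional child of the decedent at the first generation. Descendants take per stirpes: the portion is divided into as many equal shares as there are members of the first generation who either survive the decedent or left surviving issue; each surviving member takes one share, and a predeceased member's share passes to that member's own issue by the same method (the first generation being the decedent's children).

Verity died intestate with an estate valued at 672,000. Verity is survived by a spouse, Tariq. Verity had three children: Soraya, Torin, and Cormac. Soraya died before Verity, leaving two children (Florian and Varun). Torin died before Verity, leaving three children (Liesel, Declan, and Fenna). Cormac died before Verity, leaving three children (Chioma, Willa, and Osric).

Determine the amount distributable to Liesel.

Liesel receives 56,000.

The spouse counts as an additional share at the children's level, so there are 4 primary shares of 168,000. Tariq takes one such share (168,000).
The children's combined portion (504,000) is divided into 3 shares of 168,000: Soraya's 168,000 share passes to Soraya's issue; Torin's 168,000 share passes to Torin's issue; Cormac's 168,000 share passes to Cormac's issue.
Soraya's share (168,000) is divided into 2 shares of 84,000: Florian and Varun each take 84,000.
Torin's share (168,000) is divided into 3 shares of 56,000: Liesel, Declan, and Fenna each take 56,000.
Cormac's share (168,000) is divided into 3 shares of 56,000: Chioma, Willa, and Osric each take 56,000.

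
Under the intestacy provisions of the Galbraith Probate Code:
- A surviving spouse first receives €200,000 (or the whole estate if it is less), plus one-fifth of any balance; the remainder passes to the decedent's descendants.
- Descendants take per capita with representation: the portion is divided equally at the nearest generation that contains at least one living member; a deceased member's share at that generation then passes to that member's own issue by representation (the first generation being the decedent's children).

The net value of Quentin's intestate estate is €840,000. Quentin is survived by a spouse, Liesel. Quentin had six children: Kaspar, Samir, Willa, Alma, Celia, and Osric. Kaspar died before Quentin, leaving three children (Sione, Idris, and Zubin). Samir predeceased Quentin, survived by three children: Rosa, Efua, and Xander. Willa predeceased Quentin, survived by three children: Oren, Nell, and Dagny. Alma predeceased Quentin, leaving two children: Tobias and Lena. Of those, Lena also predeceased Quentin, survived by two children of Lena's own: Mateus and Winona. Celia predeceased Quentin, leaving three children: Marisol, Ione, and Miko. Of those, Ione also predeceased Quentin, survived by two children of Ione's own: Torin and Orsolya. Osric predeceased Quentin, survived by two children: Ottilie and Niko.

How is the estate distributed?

Liesel: €328,000; Sione: €32,000; Idris: €32,000; Zubin: €32,000; Rosa: €32,000; Efua: €32,000; Xander: €32,000; Oren: €32,000; Nell: €32,000; Dagny: €32,000; Tobias: €32,000; Mateus: €16,000; Winona: €16,000; Marisol: €32,000; Torin: €16,000; Orsolya: €16,000; Miko: €32,000; Ottilie: €32,000; Niko: €32,000

Liesel first takes €200,000, leaving a balance of €640,000. Liesel then takes one-fifth of the balance (€128,000), for a total of €328,000. The remaining €512,000 passes to the descendants.
No child survives, so the initial division is made at the grandchildren's generation.
The descendants' portion (€512,000) is divided into 16 shares of €32,000: Sione, Idris, Zubin, Rosa, Efua, Xander, Oren, Nell, Dagny, Tobias, Marisol, Miko, Ottilie, and Niko each take €32,000; Lena's €32,000 share passes to Lena's issue; Ione's €32,000 share passes to Ione's issue.
Lena's share (€32,000) is divided into 2 shares of €16,000: Mateus and Winona each take €16,000.
Ione's share (€32,000) is divided into 2 shares of €16,000: Torin and Orsolya each take €16,000.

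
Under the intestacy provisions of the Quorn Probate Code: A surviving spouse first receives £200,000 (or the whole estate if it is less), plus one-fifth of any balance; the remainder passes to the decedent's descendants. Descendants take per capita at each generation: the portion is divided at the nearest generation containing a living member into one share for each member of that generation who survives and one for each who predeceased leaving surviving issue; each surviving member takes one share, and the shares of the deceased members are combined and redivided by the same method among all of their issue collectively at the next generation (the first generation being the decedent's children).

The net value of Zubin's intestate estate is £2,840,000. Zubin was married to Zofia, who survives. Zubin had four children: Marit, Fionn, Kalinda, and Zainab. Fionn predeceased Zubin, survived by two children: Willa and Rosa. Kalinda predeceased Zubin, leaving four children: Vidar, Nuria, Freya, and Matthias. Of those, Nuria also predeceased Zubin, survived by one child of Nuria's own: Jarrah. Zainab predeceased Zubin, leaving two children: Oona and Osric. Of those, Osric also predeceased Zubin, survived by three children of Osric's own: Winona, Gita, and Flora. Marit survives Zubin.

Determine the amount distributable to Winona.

Zofia first takes £200,000, leaving a balance of £2,640,000. Zofia then takes one-fifth of the balance (£528,000), for a total of £728,000. The remaining £2,112,000 passes to the descendants.
The descendants' portion (£2,112,000) is divided at the children's generation into 4 shares of £528,000. Marit takes £528,000. The 3 shares of the deceased (Fionn, Kalinda, and Zainab) are combined into a pool of £1,584,000.
That pool (£1,584,000) is divided at the grandchildren's generation into 8 shares of £198,000. Willa, Rosa, Vidar, Freya, Matthias, and Oona each take £198,000. The 2 shares of the deceased (Nuria and Osric) are combined into a pool of £396,000.
That pool (£396,000) is divided at the great-grandchildren's generation equally among Jarrah, Winona, Gita, and Flora: £99,000 each.

Winona receives £99,000.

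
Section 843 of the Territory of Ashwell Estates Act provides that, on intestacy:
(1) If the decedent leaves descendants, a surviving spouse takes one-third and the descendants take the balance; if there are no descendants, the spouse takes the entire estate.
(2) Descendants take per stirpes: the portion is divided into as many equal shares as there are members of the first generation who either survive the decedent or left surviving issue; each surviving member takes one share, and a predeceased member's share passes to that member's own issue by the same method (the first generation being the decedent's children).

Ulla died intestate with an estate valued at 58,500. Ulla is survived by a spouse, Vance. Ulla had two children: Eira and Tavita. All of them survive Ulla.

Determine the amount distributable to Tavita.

Tavita receives 19,500.

Vance takes one-third of 58,500 = 19,500. The remaining 39,000 passes to the descendants.
The descendants' portion (39,000) is divided into 2 shares of 19,500: Eira and Tavita each take 19,500.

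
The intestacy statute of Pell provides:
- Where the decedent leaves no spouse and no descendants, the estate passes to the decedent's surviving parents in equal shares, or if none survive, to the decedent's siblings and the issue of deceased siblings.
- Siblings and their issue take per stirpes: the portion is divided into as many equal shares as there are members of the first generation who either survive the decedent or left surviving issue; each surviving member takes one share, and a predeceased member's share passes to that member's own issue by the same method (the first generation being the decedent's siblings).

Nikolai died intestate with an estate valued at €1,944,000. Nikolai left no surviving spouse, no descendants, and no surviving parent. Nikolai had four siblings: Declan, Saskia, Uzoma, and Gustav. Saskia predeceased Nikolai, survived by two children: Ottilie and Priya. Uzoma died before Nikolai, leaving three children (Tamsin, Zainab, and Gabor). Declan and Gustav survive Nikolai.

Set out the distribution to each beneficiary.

The entire €1,944,000 passes to the siblings and their issue.
That amount (€1,944,000) is divided into 4 shares of €486,000: Declan and Gustav each take €486,000; Saskia's €486,000 share passes to Saskia's issue; Uzoma's €486,000 share passes to Uzoma's issue.
Saskia's share (€486,000) is divided into 2 shares of €243,000: Ottilie and Priya each take €243,000.
Uzoma's share (€486,000) is divided into 3 shares of €162,000: Tamsin, Zainab, and Gabor each take €162,000.

Declan: €486,000; Ottilie: €243,000; Priya: €243,000; Tamsin: €162,000; Zainab: €162,000; Gabor: €162,000; Gustav: €486,000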